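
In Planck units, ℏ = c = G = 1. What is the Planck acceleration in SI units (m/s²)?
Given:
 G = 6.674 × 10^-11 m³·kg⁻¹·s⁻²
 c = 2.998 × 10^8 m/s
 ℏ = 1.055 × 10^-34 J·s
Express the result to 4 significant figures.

5.560 × 10^51 m/s²

From ℏ = c = G = 1 the acceleration scale is a_P = √(c⁷/(ℏG)).
  = √(3.092 × 10^103)
  = 5.560 × 10^51 m/s²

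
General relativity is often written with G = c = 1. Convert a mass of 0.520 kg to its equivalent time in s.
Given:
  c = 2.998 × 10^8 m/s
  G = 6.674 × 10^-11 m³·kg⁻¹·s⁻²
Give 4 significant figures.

1.288 × 10^-36 s

Mass → time via G/c³.
0.520 kg × (G/c³) = 1.288 × 10^-36 s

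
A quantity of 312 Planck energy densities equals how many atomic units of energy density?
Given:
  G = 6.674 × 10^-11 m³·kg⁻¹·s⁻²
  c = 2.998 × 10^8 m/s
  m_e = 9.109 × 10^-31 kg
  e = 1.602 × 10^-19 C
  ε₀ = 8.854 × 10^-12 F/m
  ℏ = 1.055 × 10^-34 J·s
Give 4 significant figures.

Planck energy density: u_P = c⁷/(ℏG²) = 4.632 × 10^113 J/m³
atomic unit of energy density: u_au = E_h/a₀³ = m_e⁴e¹⁰/((4πε₀)⁵ℏ⁸) = 2.929 × 10^13 J/m³
312 × 4.632 × 10^113 / 2.929 × 10^13 = 4.934 × 10^102

4.934 × 10^102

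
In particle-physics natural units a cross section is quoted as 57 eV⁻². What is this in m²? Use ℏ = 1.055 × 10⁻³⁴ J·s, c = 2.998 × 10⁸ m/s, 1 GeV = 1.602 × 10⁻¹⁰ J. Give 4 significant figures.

2.222 × 10⁻¹² m²

Area is [L]² = [E]⁻²·(ℏc)²; restore (ℏc)².
1 GeV⁻² → (ℏc)² × (1 GeV in J)⁻² = 3.898 × 10⁻³² m².
Convert the energy scale: 57 eV⁻² = 5.70 × 10¹⁹ GeV⁻².
Result: 5.70 × 10¹⁹ × 3.898 × 10⁻³² = 2.222 × 10⁻¹² m².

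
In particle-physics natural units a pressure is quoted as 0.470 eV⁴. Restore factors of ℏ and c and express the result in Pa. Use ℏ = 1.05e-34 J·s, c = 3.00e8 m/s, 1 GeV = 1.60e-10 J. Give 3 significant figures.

9.85 Pa

Pressure is [E]/[L]³ = [E]⁴/(ℏc)³.
1 GeV⁴ → 1/(ℏc)³ × (1 GeV in J)⁴ = 2.10e37 Pa.
Convert the energy scale: 0.470 eV⁴ = 4.70e-37 GeV⁴.
Result: 4.70e-37 × 2.10e37 = 9.85 Pa.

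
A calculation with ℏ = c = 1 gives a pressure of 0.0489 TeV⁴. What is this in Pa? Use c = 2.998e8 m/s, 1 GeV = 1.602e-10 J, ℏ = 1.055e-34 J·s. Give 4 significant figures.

Pressure is [E]/[L]³ = [E]⁴/(ℏc)³.
1 GeV⁴ → 1/(ℏc)³ × (1 GeV in J)⁴ = 2.082e37 Pa.
Convert the energy scale: 0.0489 TeV⁴ = 4.89e10 GeV⁴.
Result: 4.89e10 × 2.082e37 = 1.018e48 Pa.

1.018e48 Pa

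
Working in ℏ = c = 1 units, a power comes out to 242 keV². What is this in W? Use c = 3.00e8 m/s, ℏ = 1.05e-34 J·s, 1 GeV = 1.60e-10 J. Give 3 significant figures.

Power is [E]/[T] = [E]²/ℏ.
1 GeV² → 1/ℏ × (1 GeV in J)² = 2.44e14 W.
Convert the energy scale: 242 keV² = 2.42e-10 GeV².
Result: 2.42e-10 × 2.44e14 = 5.90e4 W.

5.90e4 W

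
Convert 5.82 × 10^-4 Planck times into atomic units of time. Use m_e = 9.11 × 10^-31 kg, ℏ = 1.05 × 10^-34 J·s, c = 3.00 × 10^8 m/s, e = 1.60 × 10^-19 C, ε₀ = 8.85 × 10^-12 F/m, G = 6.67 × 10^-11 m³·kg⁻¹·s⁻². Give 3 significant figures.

1.30 × 10^-30

Planck time: t_P = √(ℏG/c⁵) = 5.37 × 10^-44 s
atomic unit of time: τ_au = (4πε₀)²ℏ³/(m_e e⁴) = 2.40 × 10^-17 s
5.82 × 10^-4 × 5.37 × 10^-44 / 2.40 × 10^-17 = 1.30 × 10^-30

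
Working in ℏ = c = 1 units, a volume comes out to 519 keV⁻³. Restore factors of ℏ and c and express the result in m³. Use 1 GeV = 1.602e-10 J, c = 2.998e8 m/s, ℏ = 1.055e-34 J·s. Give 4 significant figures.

3.994e-27 m³

Volume is [L]³ = [E]⁻³·(ℏc)³.
1 GeV⁻³ → (ℏc)³ × (1 GeV in J)⁻³ = 7.696e-48 m³.
Convert the energy scale: 519 keV⁻³ = 5.19e20 GeV⁻³.
Result: 5.19e20 × 7.696e-48 = 3.994e-27 m³.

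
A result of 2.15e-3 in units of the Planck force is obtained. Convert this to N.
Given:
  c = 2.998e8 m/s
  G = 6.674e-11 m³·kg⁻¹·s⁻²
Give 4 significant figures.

2.602e41 N

One Planck force: F_P = c⁴/G = 1.210e44 N.
2.15e-3 × 1.210e44 N = 2.602e41 N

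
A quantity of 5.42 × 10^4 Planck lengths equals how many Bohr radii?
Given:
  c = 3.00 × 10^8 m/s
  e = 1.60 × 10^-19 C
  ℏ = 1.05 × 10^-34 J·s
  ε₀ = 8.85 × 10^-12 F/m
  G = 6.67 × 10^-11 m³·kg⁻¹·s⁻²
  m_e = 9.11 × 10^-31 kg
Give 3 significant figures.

1.66 × 10^-20

Planck length: ℓ_P = √(ℏG/c³) = 1.61 × 10^-35 m
Bohr radius: a₀ = 4πε₀ℏ²/(m_e e²) = 5.26 × 10^-11 m
5.42 × 10^4 × 1.61 × 10^-35 / 5.26 × 10^-11 = 1.66 × 10^-20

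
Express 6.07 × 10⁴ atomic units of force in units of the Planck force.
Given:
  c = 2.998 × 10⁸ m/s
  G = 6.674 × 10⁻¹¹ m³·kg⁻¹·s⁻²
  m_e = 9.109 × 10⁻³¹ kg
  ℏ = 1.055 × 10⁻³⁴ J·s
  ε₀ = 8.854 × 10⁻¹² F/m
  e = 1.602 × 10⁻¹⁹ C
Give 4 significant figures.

4.122 × 10⁻⁴⁷

atomic unit of force: F_au = E_h/a₀ = m_e²e⁶/((4πε₀)³ℏ⁴) = 8.220 × 10⁻⁸ N
Planck force: F_P = c⁴/G = 1.210 × 10⁴⁴ N
6.07 × 10⁴ × 8.220 × 10⁻⁸ / 1.210 × 10⁴⁴ = 4.122 × 10⁻⁴⁷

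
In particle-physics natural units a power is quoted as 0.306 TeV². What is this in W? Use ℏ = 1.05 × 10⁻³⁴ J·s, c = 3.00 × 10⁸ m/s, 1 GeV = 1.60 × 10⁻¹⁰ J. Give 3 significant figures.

7.46 × 10¹⁹ W

Power is [E]/[T] = [E]²/ℏ.
1 GeV² → 1/ℏ × (1 GeV in J)² = 2.44 × 10¹⁴ W.
Convert the energy scale: 0.306 TeV² = 3.06 × 10⁵ GeV².
Result: 3.06 × 10⁵ × 2.44 × 10¹⁴ = 7.46 × 10¹⁹ W.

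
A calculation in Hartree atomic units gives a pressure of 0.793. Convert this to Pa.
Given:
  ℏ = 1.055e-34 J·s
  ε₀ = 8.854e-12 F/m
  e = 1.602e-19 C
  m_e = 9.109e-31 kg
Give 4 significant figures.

2.323e13 Pa

One atomic unit of pressure: P_au = E_h/a₀³ = m_e⁴e¹⁰/((4πε₀)⁵ℏ⁸) = 2.929e13 Pa.
0.793 × 2.929e13 Pa = 2.323e13 Pa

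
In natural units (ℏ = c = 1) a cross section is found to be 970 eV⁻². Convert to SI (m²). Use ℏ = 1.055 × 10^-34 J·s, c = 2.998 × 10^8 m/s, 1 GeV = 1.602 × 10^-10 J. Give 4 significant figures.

3.781 × 10^-11 m²

Area is [L]² = [E]⁻²·(ℏc)²; restore (ℏc)².
1 GeV⁻² → (ℏc)² × (1 GeV in J)⁻² = 3.898 × 10^-32 m².
Convert the energy scale: 970 eV⁻² = 9.70 × 10^20 GeV⁻².
Result: 9.70 × 10^20 × 3.898 × 10^-32 = 3.781 × 10^-11 m².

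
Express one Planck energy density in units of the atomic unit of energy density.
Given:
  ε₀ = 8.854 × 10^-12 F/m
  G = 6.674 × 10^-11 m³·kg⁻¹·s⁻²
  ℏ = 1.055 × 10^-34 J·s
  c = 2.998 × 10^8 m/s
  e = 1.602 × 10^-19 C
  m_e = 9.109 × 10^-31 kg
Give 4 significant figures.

Planck energy density: u_P = c⁷/(ℏG²) = 4.632 × 10^113 J/m³
atomic unit of energy density: u_au = E_h/a₀³ = m_e⁴e¹⁰/((4πε₀)⁵ℏ⁸) = 2.929 × 10^13 J/m³
ratio = 4.632 × 10^113 / 2.929 × 10^13 = 1.581 × 10^100

1.581 × 10^100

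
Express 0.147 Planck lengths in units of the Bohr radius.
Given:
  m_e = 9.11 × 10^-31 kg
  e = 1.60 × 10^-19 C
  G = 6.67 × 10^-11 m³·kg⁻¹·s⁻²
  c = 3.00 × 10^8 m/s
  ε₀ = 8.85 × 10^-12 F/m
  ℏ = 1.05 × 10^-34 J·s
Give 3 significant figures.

Planck length: ℓ_P = √(ℏG/c³) = 1.61 × 10^-35 m
Bohr radius: a₀ = 4πε₀ℏ²/(m_e e²) = 5.26 × 10^-11 m
0.147 × 1.61 × 10^-35 / 5.26 × 10^-11 = 4.50 × 10^-26

4.50 × 10^-26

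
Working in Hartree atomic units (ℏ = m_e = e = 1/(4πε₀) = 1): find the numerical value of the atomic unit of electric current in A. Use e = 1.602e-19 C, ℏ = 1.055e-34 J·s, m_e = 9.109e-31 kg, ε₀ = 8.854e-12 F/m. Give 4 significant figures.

Dimensional analysis gives I_au = e E_h/ℏ = m_e e⁵/((4πε₀)²ℏ³).
E_h = 4.354e-18 J
e·E_h/ℏ = 6.612e-3 A

6.612e-3 A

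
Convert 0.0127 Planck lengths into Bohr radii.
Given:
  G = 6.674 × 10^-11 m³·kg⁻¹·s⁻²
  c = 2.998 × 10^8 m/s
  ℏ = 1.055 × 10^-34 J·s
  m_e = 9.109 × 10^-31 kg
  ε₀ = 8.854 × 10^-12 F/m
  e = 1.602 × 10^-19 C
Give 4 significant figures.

Planck length: ℓ_P = √(ℏG/c³) = 1.616 × 10^-35 m
Bohr radius: a₀ = 4πε₀ℏ²/(m_e e²) = 5.297 × 10^-11 m
0.0127 × 1.616 × 10^-35 / 5.297 × 10^-11 = 3.875 × 10^-27

3.875 × 10^-27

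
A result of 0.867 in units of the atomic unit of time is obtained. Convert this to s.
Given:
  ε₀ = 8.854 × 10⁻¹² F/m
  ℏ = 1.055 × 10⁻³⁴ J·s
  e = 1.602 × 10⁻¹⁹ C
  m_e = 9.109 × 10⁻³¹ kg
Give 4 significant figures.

2.101 × 10⁻¹⁷ s

One atomic unit of time: τ_au = (4πε₀)²ℏ³/(m_e e⁴) = 2.423 × 10⁻¹⁷ s.
0.867 × 2.423 × 10⁻¹⁷ s = 2.101 × 10⁻¹⁷ s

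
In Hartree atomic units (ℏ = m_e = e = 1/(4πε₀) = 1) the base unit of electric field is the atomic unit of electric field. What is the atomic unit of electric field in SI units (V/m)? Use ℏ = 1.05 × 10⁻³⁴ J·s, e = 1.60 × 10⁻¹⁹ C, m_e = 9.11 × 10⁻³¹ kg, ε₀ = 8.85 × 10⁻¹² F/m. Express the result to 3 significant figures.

E_au = E_h/(e a₀) = m_e²e⁵/((4πε₀)³ℏ⁴)
E_h = 4.38 × 10⁻¹⁸ J
a₀ = 5.26 × 10⁻¹¹ m
E_h/(e·a₀) = 5.20 × 10¹¹ V/m

5.20 × 10¹¹ V/m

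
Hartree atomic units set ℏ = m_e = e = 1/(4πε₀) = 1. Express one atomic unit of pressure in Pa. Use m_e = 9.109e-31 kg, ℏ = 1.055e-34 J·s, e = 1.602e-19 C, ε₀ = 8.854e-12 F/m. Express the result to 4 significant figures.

The unique combination of the constants set to 1 with dimensions of pressure is P_au = E_h/a₀³ = m_e⁴e¹⁰/((4πε₀)⁵ℏ⁸).
E_h = 4.354e-18 J
a₀ = 5.297e-11 m
E_h/a₀³ = 2.929e13 Pa

2.929e13 Pa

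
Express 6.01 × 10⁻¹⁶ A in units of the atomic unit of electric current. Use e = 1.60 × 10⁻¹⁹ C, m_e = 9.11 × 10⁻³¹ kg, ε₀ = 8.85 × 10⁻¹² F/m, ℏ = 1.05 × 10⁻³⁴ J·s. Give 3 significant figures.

9.01 × 10⁻¹⁴

atomic unit of electric current: I_au = e E_h/ℏ = m_e e⁵/((4πε₀)²ℏ³) = 6.67 × 10⁻³ A.
6.01 × 10⁻¹⁶ / 6.67 × 10⁻³ = 9.01 × 10⁻¹⁴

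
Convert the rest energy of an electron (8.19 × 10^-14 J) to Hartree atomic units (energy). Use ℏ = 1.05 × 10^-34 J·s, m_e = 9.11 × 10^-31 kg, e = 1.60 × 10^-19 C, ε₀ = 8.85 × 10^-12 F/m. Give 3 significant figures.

1.87 × 10^4

hartree: E_h = m_e e⁴/(4πε₀ℏ)² = 4.38 × 10^-18 J.
8.19 × 10^-14 / 4.38 × 10^-18 = 1.87 × 10^4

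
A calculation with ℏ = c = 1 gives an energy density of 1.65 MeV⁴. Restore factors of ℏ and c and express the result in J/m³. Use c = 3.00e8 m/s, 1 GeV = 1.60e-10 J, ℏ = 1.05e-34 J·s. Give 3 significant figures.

3.46e25 J/m³

[E]/[L]³ = [E]⁴/(ℏc)³; restore (ℏc)⁻³.
1 GeV⁴ → 1/(ℏc)³ × (1 GeV in J)⁴ = 2.10e37 J/m³.
Convert the energy scale: 1.65 MeV⁴ = 1.65e-12 GeV⁴.
Result: 1.65e-12 × 2.10e37 = 3.46e25 J/m³.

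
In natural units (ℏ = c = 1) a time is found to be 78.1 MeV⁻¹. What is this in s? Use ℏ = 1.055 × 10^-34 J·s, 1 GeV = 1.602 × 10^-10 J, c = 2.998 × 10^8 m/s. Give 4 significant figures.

5.143 × 10^-20 s

A time is [E]⁻¹ in ℏ=c=1; restore one factor of ℏ.
1 GeV⁻¹ → ℏ × (1 GeV in J)⁻¹ = 6.586 × 10^-25 s.
Convert the energy scale: 78.1 MeV⁻¹ = 7.81 × 10^4 GeV⁻¹.
Result: 7.81 × 10^4 × 6.586 × 10^-25 = 5.143 × 10^-20 s.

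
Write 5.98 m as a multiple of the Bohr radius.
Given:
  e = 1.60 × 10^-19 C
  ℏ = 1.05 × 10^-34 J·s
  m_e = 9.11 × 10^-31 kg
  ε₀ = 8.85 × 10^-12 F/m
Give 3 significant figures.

Bohr radius: a₀ = 4πε₀ℏ²/(m_e e²) = 5.26 × 10^-11 m.
5.98 / 5.26 × 10^-11 = 1.14 × 10^11

1.14 × 10^11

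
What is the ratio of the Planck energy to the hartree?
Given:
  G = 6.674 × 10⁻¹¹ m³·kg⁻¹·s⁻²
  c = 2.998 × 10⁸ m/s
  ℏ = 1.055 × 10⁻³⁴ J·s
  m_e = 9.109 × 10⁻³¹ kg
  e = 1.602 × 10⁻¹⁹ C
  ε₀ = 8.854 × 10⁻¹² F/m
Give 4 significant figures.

Planck energy: E_P = √(ℏc⁵/G) = 1.957 × 10⁹ J
hartree: E_h = m_e e⁴/(4πε₀ℏ)² = 4.354 × 10⁻¹⁸ J
ratio = 1.957 × 10⁹ / 4.354 × 10⁻¹⁸ = 4.494 × 10²⁶

4.494 × 10²⁶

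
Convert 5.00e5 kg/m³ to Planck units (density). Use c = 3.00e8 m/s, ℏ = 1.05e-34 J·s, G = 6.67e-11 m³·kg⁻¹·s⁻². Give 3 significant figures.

Planck density: ρ_P = c⁵/(ℏG²) = 5.20e96 kg/m³.
5.00e5 / 5.20e96 = 9.61e-92

9.61e-92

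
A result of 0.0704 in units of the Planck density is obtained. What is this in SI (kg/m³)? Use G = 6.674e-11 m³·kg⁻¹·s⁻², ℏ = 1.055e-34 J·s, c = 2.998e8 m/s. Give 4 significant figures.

3.628e95 kg/m³

One Planck density: ρ_P = c⁵/(ℏG²) = 5.154e96 kg/m³.
0.0704 × 5.154e96 kg/m³ = 3.628e95 kg/m³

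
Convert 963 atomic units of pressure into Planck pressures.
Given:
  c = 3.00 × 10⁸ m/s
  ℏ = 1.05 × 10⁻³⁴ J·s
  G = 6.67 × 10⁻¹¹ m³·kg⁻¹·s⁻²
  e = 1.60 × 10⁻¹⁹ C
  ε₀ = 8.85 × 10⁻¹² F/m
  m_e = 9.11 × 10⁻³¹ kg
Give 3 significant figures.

6.20 × 10⁻⁹⁸

atomic unit of pressure: P_au = E_h/a₀³ = m_e⁴e¹⁰/((4πε₀)⁵ℏ⁸) = 3.01 × 10¹³ Pa
Planck pressure: p_P = c⁷/(ℏG²) = 4.68 × 10¹¹³ Pa
963 × 3.01 × 10¹³ / 4.68 × 10¹¹³ = 6.20 × 10⁻⁹⁸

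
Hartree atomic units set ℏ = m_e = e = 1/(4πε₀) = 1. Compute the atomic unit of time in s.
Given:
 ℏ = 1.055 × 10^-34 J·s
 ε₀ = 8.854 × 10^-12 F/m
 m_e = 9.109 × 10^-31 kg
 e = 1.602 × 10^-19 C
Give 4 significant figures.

From ℏ = m_e = e = 1/(4πε₀) = 1 the time scale is τ_au = (4πε₀)²ℏ³/(m_e e⁴).
E_h = 4.354 × 10^-18 J
ℏ/E_h = 2.423 × 10^-17 s

2.423 × 10^-17 s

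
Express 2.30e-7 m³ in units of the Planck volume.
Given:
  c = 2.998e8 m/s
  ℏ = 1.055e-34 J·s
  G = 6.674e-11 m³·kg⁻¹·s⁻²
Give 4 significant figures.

Planck volume: V_P = (ℏG/c³)^(3/2) = 4.224e-105 m³.
2.30e-7 / 4.224e-105 = 5.445e97

5.445e97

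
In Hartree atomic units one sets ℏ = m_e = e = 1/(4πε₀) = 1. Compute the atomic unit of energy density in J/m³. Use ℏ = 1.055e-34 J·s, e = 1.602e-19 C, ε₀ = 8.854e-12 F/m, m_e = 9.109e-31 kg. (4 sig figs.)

2.929e13 J/m³

u_au = E_h/a₀³ = m_e⁴e¹⁰/((4πε₀)⁵ℏ⁸)
E_h = 4.354e-18 J
a₀ = 5.297e-11 m
E_h/a₀³ = 2.929e13 J/m³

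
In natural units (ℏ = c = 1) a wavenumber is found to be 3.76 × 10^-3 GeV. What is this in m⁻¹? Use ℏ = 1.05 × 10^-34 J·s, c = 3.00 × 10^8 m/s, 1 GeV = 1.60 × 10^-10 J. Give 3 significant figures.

1.91 × 10^13 m⁻¹

Inverse length is [E]/(ℏc).
1 GeV → 1/(ℏc) × (1 GeV in J) = 5.08 × 10^15 m⁻¹.
Result: 3.76 × 10^-3 × 5.08 × 10^15 = 1.91 × 10^13 m⁻¹.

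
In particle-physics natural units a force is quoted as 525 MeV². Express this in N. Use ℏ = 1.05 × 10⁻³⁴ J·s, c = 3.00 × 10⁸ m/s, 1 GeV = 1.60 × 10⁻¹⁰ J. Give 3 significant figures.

Force is [E]/[L] = [E]²/(ℏc); restore (ℏc)⁻¹.
1 GeV² → 1/(ℏc) × (1 GeV in J)² = 8.13 × 10⁵ N.
Convert the energy scale: 525 MeV² = 5.25 × 10⁻⁴ GeV².
Result: 5.25 × 10⁻⁴ × 8.13 × 10⁵ = 427 N.

427 N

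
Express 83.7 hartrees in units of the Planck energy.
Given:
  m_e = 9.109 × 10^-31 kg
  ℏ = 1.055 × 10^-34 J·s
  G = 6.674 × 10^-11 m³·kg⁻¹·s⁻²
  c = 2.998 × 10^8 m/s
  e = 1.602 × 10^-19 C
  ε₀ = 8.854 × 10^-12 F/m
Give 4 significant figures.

1.863 × 10^-25

hartree: E_h = m_e e⁴/(4πε₀ℏ)² = 4.354 × 10^-18 J
Planck energy: E_P = √(ℏc⁵/G) = 1.957 × 10^9 J
83.7 × 4.354 × 10^-18 / 1.957 × 10^9 = 1.863 × 10^-25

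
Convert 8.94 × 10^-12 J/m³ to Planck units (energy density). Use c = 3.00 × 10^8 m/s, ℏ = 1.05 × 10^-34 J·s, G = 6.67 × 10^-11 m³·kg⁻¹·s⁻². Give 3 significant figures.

1.91 × 10^-125

Planck energy density: u_P = c⁷/(ℏG²) = 4.68 × 10^113 J/m³.
8.94 × 10^-12 / 4.68 × 10^113 = 1.91 × 10^-125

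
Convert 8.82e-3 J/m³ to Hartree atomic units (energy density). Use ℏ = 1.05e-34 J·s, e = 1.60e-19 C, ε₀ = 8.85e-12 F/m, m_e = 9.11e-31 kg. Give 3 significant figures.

2.93e-16

atomic unit of energy density: u_au = E_h/a₀³ = m_e⁴e¹⁰/((4πε₀)⁵ℏ⁸) = 3.01e13 J/m³.
8.82e-3 / 3.01e13 = 2.93e-16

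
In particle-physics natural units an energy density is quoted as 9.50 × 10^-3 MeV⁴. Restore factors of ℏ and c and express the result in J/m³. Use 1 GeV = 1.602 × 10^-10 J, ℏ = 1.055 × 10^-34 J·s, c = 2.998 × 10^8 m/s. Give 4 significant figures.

1.978 × 10^23 J/m³

[E]/[L]³ = [E]⁴/(ℏc)³; restore (ℏc)⁻³.
1 GeV⁴ → 1/(ℏc)³ × (1 GeV in J)⁴ = 2.082 × 10^37 J/m³.
Convert the energy scale: 9.50 × 10^-3 MeV⁴ = 9.50 × 10^-15 GeV⁴.
Result: 9.50 × 10^-15 × 2.082 × 10^37 = 1.978 × 10^23 J/m³.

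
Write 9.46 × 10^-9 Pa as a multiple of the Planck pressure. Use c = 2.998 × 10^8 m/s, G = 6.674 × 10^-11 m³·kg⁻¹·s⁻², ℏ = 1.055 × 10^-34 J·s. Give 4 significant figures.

Planck pressure: p_P = c⁷/(ℏG²) = 4.632 × 10^113 Pa.
9.46 × 10^-9 / 4.632 × 10^113 = 2.042 × 10^-122

2.042 × 10^-122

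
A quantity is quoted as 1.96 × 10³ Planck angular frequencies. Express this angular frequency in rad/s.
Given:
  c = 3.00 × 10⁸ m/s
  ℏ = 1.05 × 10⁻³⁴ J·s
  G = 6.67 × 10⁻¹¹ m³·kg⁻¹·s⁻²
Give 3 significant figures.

One Planck angular frequency: ω_P = √(c⁵/(ℏG)) = 1.86 × 10⁴³ rad/s.
1.96 × 10³ × 1.86 × 10⁴³ rad/s = 3.65 × 10⁴⁶ rad/s

3.65 × 10⁴⁶ rad/s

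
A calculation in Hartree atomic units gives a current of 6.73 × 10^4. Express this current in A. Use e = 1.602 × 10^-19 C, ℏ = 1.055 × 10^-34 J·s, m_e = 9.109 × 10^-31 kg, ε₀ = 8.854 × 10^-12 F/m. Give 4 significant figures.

445 A

One atomic unit of electric current: I_au = e E_h/ℏ = m_e e⁵/((4πε₀)²ℏ³) = 6.612 × 10^-3 A.
6.73 × 10^4 × 6.612 × 10^-3 A = 445 A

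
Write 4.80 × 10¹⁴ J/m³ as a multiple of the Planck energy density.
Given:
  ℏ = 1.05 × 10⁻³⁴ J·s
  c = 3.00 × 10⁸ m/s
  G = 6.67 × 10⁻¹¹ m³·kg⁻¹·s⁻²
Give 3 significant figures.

Planck energy density: u_P = c⁷/(ℏG²) = 4.68 × 10¹¹³ J/m³.
4.80 × 10¹⁴ / 4.68 × 10¹¹³ = 1.03 × 10⁻⁹⁹

1.03 × 10⁻⁹⁹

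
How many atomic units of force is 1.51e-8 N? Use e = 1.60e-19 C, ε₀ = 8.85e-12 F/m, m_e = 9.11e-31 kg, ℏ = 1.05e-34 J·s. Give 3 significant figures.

0.181

atomic unit of force: F_au = E_h/a₀ = m_e²e⁶/((4πε₀)³ℏ⁴) = 8.33e-8 N.
1.51e-8 / 8.33e-8 = 0.181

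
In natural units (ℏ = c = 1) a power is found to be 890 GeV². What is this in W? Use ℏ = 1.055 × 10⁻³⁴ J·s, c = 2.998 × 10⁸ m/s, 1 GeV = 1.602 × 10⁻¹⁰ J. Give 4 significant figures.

Power is [E]/[T] = [E]²/ℏ.
1 GeV² → 1/ℏ × (1 GeV in J)² = 2.433 × 10¹⁴ W.
Result: 890 × 2.433 × 10¹⁴ = 2.165 × 10¹⁷ W.

2.165 × 10¹⁷ W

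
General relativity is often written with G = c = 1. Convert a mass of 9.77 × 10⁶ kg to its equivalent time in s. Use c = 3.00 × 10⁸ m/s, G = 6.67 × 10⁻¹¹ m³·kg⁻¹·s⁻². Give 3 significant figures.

Mass → time via G/c³.
9.77 × 10⁶ kg × (G/c³) = 2.41 × 10⁻²⁹ s

2.41 × 10⁻²⁹ s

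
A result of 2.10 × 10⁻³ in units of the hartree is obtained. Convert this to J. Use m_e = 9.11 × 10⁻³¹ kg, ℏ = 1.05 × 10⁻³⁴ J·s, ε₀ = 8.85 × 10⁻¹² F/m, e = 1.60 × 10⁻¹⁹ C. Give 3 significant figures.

9.19 × 10⁻²¹ J

One hartree: E_h = m_e e⁴/(4πε₀ℏ)² = 4.38 × 10⁻¹⁸ J.
2.10 × 10⁻³ × 4.38 × 10⁻¹⁸ J = 9.19 × 10⁻²¹ J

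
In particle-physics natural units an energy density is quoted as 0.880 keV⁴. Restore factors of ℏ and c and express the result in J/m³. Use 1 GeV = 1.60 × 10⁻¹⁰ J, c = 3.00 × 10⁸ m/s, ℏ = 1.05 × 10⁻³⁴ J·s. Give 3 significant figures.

[E]/[L]³ = [E]⁴/(ℏc)³; restore (ℏc)⁻³.
1 GeV⁴ → 1/(ℏc)³ × (1 GeV in J)⁴ = 2.10 × 10³⁷ J/m³.
Convert the energy scale: 0.880 keV⁴ = 8.80 × 10⁻²⁵ GeV⁴.
Result: 8.80 × 10⁻²⁵ × 2.10 × 10³⁷ = 1.85 × 10¹³ J/m³.

1.85 × 10¹³ J/m³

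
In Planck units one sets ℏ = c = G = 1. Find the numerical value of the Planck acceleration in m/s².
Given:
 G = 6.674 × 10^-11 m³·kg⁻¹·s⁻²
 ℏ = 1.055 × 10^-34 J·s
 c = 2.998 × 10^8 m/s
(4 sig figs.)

5.560 × 10^51 m/s²

a_P = √(c⁷/(ℏG))
  = √(3.092 × 10^103)
  = 5.560 × 10^51 m/s²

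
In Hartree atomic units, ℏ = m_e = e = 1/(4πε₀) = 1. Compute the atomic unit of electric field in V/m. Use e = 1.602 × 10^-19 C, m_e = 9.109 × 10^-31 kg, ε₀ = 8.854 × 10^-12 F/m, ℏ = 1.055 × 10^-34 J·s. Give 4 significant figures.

Dimensional analysis gives E_au = E_h/(e a₀) = m_e²e⁵/((4πε₀)³ℏ⁴).
E_h = 4.354 × 10^-18 J
a₀ = 5.297 × 10^-11 m
E_h/(e·a₀) = 5.131 × 10^11 V/m

5.131 × 10^11 V/m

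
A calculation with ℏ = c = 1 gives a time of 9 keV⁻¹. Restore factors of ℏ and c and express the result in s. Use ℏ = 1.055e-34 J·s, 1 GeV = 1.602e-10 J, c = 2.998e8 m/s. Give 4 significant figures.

5.927e-18 s

A time is [E]⁻¹ in ℏ=c=1; restore one factor of ℏ.
1 GeV⁻¹ → ℏ × (1 GeV in J)⁻¹ = 6.586e-25 s.
Convert the energy scale: 9 keV⁻¹ = 9.00e6 GeV⁻¹.
Result: 9.00e6 × 6.586e-25 = 5.927e-18 s.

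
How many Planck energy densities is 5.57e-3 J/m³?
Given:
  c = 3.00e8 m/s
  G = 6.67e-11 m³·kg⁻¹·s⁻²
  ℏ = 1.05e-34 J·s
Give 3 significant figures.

Planck energy density: u_P = c⁷/(ℏG²) = 4.68e113 J/m³.
5.57e-3 / 4.68e113 = 1.19e-116

1.19e-116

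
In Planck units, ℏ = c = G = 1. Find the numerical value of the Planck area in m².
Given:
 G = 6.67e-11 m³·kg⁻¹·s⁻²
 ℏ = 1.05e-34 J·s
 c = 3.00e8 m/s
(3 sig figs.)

From ℏ = c = G = 1 the area scale is A_P = ℏG/c³.
  = 7.00e-45 / 2.70e25
  = 2.59e-70 m²

2.59e-70 m²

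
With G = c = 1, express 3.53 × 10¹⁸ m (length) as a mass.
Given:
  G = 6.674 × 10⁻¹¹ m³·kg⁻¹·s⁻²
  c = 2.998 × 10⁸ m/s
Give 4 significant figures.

Length → mass via c²/G.
3.53 × 10¹⁸ m × (c²/G) = 4.754 × 10⁴⁵ kg

4.754 × 10⁴⁵ kg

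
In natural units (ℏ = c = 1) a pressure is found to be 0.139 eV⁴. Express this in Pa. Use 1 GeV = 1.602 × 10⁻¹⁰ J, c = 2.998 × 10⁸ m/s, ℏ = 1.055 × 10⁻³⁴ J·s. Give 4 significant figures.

Pressure is [E]/[L]³ = [E]⁴/(ℏc)³.
1 GeV⁴ → 1/(ℏc)³ × (1 GeV in J)⁴ = 2.082 × 10³⁷ Pa.
Convert the energy scale: 0.139 eV⁴ = 1.39 × 10⁻³⁷ GeV⁴.
Result: 1.39 × 10⁻³⁷ × 2.082 × 10³⁷ = 2.893 Pa.

2.893 Pa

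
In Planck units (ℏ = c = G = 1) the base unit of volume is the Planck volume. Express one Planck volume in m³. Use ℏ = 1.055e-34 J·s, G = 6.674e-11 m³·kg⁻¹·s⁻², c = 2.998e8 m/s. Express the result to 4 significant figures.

4.224e-105 m³

V_P = (ℏG/c³)^(3/2)
  = √(1.784e-209)
  = 4.224e-105 m³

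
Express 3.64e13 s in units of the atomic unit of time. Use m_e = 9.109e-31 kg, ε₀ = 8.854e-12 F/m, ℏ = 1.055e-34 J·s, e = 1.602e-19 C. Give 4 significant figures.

atomic unit of time: τ_au = (4πε₀)²ℏ³/(m_e e⁴) = 2.423e-17 s.
3.64e13 / 2.423e-17 = 1.502e30

1.502e30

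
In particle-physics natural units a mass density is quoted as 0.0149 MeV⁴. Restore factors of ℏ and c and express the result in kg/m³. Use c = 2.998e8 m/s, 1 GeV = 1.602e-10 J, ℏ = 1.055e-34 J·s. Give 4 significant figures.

3.451e6 kg/m³

Mass density is [E]/(c²[L]³) = [E]⁴/(ℏ³c⁵).
1 GeV⁴ → 1/(ℏ³c⁵) × (1 GeV in J)⁴ = 2.316e20 kg/m³.
Convert the energy scale: 0.0149 MeV⁴ = 1.49e-14 GeV⁴.
Result: 1.49e-14 × 2.316e20 = 3.451e6 kg/m³.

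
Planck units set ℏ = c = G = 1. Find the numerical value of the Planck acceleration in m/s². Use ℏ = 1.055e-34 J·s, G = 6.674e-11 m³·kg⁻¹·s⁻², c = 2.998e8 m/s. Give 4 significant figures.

5.560e51 m/s²

The unique combination of the constants set to 1 with dimensions of acceleration is a_P = √(c⁷/(ℏG)).
  = √(3.092e103)
  = 5.560e51 m/s²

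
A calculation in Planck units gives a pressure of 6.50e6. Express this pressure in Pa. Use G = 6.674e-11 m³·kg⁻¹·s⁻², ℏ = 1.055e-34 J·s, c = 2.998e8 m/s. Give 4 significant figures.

One Planck pressure: p_P = c⁷/(ℏG²) = 4.632e113 Pa.
6.50e6 × 4.632e113 Pa = 3.011e120 Pa

3.011e120 Pa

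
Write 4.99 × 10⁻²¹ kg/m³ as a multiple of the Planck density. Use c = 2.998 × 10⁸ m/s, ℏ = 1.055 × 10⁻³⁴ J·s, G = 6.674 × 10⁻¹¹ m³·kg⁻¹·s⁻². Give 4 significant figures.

Planck density: ρ_P = c⁵/(ℏG²) = 5.154 × 10⁹⁶ kg/m³.
4.99 × 10⁻²¹ / 5.154 × 10⁹⁶ = 9.682 × 10⁻¹¹⁸

9.682 × 10⁻¹¹⁸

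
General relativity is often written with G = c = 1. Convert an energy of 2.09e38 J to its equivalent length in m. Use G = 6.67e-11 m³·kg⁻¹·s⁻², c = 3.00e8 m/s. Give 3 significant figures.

Energy → length via G/c⁴.
2.09e38 J × (G/c⁴) = 1.72e-6 m

1.72e-6 m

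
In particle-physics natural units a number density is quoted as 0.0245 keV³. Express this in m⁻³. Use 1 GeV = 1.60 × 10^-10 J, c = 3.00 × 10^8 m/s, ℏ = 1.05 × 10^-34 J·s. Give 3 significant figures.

Number density is [L]⁻³ = [E]³/(ℏc)³.
1 GeV³ → 1/(ℏc)³ × (1 GeV in J)³ = 1.31 × 10^47 m⁻³.
Convert the energy scale: 0.0245 keV³ = 2.45 × 10^-20 GeV³.
Result: 2.45 × 10^-20 × 1.31 × 10^47 = 3.21 × 10^27 m⁻³.

3.21 × 10^27 m⁻³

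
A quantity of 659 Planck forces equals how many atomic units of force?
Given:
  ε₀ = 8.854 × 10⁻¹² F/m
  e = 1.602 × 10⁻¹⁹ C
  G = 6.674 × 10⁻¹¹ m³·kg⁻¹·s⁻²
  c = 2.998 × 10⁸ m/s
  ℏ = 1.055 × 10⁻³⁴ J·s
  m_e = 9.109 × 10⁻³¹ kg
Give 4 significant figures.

Planck force: F_P = c⁴/G = 1.210 × 10⁴⁴ N
atomic unit of force: F_au = E_h/a₀ = m_e²e⁶/((4πε₀)³ℏ⁴) = 8.220 × 10⁻⁸ N
659 × 1.210 × 10⁴⁴ / 8.220 × 10⁻⁸ = 9.704 × 10⁵³

9.704 × 10⁵³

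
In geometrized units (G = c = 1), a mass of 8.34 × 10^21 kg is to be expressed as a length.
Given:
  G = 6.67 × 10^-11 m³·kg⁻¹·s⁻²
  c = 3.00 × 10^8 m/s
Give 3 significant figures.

6.18 × 10^-6 m

In G = c = 1 units mass has dimensions of length; the conversion factor is G/c².
8.34 × 10^21 kg × (G/c²) = 6.18 × 10^-6 m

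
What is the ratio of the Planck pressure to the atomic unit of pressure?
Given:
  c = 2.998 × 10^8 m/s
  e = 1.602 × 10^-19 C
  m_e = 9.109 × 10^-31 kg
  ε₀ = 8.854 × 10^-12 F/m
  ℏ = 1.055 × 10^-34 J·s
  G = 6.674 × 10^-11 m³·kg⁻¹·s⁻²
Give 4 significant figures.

1.581 × 10^100

Planck pressure: p_P = c⁷/(ℏG²) = 4.632 × 10^113 Pa
atomic unit of pressure: P_au = E_h/a₀³ = m_e⁴e¹⁰/((4πε₀)⁵ℏ⁸) = 2.929 × 10^13 Pa
ratio = 4.632 × 10^113 / 2.929 × 10^13 = 1.581 × 10^100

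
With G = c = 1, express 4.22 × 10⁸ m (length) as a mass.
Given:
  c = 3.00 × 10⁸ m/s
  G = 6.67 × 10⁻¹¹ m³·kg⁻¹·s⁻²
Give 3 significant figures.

Length → mass via c²/G.
4.22 × 10⁸ m × (c²/G) = 5.69 × 10³⁵ kg

5.69 × 10³⁵ kg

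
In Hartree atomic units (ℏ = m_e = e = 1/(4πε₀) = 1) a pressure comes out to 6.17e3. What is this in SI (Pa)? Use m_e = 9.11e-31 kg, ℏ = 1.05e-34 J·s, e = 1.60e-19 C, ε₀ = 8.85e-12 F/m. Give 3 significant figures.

One atomic unit of pressure: P_au = E_h/a₀³ = m_e⁴e¹⁰/((4πε₀)⁵ℏ⁸) = 3.01e13 Pa.
6.17e3 × 3.01e13 Pa = 1.86e17 Pa

1.86e17 Pa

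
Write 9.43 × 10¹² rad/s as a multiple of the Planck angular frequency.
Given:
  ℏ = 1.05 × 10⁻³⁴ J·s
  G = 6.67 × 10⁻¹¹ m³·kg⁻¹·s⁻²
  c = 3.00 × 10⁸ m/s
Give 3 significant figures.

5.06 × 10⁻³¹

Planck angular frequency: ω_P = √(c⁵/(ℏG)) = 1.86 × 10⁴³ rad/s.
9.43 × 10¹² / 1.86 × 10⁴³ = 5.06 × 10⁻³¹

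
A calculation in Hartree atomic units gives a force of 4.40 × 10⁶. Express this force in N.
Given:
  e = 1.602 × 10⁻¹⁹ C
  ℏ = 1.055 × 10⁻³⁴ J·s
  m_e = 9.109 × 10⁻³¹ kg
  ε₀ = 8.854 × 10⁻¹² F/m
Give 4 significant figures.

0.3617 N

One atomic unit of force: F_au = E_h/a₀ = m_e²e⁶/((4πε₀)³ℏ⁴) = 8.220 × 10⁻⁸ N.
4.40 × 10⁶ × 8.220 × 10⁻⁸ N = 0.3617 N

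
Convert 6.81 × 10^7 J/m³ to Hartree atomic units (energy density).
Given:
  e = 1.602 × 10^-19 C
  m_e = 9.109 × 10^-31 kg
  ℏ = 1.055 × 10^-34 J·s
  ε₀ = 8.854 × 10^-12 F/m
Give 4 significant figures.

2.325 × 10^-6

atomic unit of energy density: u_au = E_h/a₀³ = m_e⁴e¹⁰/((4πε₀)⁵ℏ⁸) = 2.929 × 10^13 J/m³.
6.81 × 10^7 / 2.929 × 10^13 = 2.325 × 10^-6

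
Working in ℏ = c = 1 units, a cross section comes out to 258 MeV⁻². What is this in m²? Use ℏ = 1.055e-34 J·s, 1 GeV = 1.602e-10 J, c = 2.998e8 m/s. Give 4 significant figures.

1.006e-23 m²

Area is [L]² = [E]⁻²·(ℏc)²; restore (ℏc)².
1 GeV⁻² → (ℏc)² × (1 GeV in J)⁻² = 3.898e-32 m².
Convert the energy scale: 258 MeV⁻² = 2.58e8 GeV⁻².
Result: 2.58e8 × 3.898e-32 = 1.006e-23 m².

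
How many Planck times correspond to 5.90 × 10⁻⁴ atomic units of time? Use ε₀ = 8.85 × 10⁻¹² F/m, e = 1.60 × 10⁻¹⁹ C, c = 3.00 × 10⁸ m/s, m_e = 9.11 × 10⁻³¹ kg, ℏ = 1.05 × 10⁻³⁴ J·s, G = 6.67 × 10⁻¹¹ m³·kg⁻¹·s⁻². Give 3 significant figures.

atomic unit of time: τ_au = (4πε₀)²ℏ³/(m_e e⁴) = 2.40 × 10⁻¹⁷ s
Planck time: t_P = √(ℏG/c⁵) = 5.37 × 10⁻⁴⁴ s
5.90 × 10⁻⁴ × 2.40 × 10⁻¹⁷ / 5.37 × 10⁻⁴⁴ = 2.64 × 10²³

2.64 × 10²³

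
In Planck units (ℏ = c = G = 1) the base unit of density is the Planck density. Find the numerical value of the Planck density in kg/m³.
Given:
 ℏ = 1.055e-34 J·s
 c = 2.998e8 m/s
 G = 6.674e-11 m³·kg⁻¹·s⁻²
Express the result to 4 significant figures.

ρ_P = c⁵/(ℏG²)
  = 2.422e42 / 4.699e-55
  = 5.154e96 kg/m³

5.154e96 kg/m³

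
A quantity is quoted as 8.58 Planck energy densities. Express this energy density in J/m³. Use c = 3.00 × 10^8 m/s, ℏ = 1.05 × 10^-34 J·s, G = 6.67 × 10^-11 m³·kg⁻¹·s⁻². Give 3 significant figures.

4.02 × 10^114 J/m³

One Planck energy density: u_P = c⁷/(ℏG²) = 4.68 × 10^113 J/m³.
8.58 × 4.68 × 10^113 J/m³ = 4.02 × 10^114 J/m³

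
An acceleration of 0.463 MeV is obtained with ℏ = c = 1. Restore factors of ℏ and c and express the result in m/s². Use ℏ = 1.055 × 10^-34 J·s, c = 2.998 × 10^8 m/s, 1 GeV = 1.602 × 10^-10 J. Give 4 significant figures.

Acceleration is [L]/[T]² = c·[E]/ℏ.
1 GeV → c/ℏ × (1 GeV in J) = 4.552 × 10^32 m/s².
Convert the energy scale: 0.463 MeV = 4.63 × 10^-4 GeV.
Result: 4.63 × 10^-4 × 4.552 × 10^32 = 2.108 × 10^29 m/s².

2.108 × 10^29 m/s²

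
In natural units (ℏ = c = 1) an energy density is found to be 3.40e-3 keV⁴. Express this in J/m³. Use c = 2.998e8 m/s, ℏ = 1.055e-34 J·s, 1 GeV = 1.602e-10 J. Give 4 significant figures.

[E]/[L]³ = [E]⁴/(ℏc)³; restore (ℏc)⁻³.
1 GeV⁴ → 1/(ℏc)³ × (1 GeV in J)⁴ = 2.082e37 J/m³.
Convert the energy scale: 3.40e-3 keV⁴ = 3.40e-27 GeV⁴.
Result: 3.40e-27 × 2.082e37 = 7.077e10 J/m³.

7.077e10 J/m³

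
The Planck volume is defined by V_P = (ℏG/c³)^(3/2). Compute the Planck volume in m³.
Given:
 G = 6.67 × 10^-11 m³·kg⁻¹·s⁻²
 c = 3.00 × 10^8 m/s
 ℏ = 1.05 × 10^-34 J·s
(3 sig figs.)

4.18 × 10^-105 m³

V_P = (ℏG/c³)^(3/2)
  = √(1.75 × 10^-209)
  = 4.18 × 10^-105 m³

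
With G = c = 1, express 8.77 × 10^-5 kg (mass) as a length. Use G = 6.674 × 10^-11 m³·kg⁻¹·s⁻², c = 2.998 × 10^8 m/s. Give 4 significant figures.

In G = c = 1 units mass has dimensions of length; the conversion factor is G/c².
8.77 × 10^-5 kg × (G/c²) = 6.512 × 10^-32 m

6.512 × 10^-32 m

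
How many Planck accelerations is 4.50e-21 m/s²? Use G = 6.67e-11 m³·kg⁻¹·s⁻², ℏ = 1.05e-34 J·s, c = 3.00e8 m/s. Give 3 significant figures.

8.05e-73

Planck acceleration: a_P = √(c⁷/(ℏG)) = 5.59e51 m/s².
4.50e-21 / 5.59e51 = 8.05e-73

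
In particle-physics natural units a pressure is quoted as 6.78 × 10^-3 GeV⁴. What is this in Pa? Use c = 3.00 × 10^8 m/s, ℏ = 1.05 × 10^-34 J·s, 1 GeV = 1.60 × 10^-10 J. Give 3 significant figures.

1.42 × 10^35 Pa

Pressure is [E]/[L]³ = [E]⁴/(ℏc)³.
1 GeV⁴ → 1/(ℏc)³ × (1 GeV in J)⁴ = 2.10 × 10^37 Pa.
Result: 6.78 × 10^-3 × 2.10 × 10^37 = 1.42 × 10^35 Pa.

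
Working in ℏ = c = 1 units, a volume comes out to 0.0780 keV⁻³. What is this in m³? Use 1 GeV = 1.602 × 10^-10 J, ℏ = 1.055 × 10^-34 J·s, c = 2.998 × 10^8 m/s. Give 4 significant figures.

6.003 × 10^-31 m³

Volume is [L]³ = [E]⁻³·(ℏc)³.
1 GeV⁻³ → (ℏc)³ × (1 GeV in J)⁻³ = 7.696 × 10^-48 m³.
Convert the energy scale: 0.0780 keV⁻³ = 7.80 × 10^16 GeV⁻³.
Result: 7.80 × 10^16 × 7.696 × 10^-48 = 6.003 × 10^-31 m³.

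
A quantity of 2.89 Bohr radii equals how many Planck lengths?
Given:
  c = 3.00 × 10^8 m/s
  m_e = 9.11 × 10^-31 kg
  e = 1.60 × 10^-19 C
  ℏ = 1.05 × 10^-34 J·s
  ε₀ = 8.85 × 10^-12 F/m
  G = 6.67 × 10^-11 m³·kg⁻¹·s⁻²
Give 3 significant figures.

9.43 × 10^24

Bohr radius: a₀ = 4πε₀ℏ²/(m_e e²) = 5.26 × 10^-11 m
Planck length: ℓ_P = √(ℏG/c³) = 1.61 × 10^-35 m
2.89 × 5.26 × 10^-11 / 1.61 × 10^-35 = 9.43 × 10^24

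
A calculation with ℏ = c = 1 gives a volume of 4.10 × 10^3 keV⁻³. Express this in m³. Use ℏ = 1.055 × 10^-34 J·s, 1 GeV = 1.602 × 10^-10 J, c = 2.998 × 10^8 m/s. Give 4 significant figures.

3.155 × 10^-26 m³

Volume is [L]³ = [E]⁻³·(ℏc)³.
1 GeV⁻³ → (ℏc)³ × (1 GeV in J)⁻³ = 7.696 × 10^-48 m³.
Convert the energy scale: 4.10 × 10^3 keV⁻³ = 4.10 × 10^21 GeV⁻³.
Result: 4.10 × 10^21 × 7.696 × 10^-48 = 3.155 × 10^-26 m³.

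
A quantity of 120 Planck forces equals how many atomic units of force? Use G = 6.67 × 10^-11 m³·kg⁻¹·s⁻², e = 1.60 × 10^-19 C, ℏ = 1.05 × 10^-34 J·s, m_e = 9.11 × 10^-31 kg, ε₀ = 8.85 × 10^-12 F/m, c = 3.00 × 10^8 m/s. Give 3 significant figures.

1.75 × 10^53

Planck force: F_P = c⁴/G = 1.21 × 10^44 N
atomic unit of force: F_au = E_h/a₀ = m_e²e⁶/((4πε₀)³ℏ⁴) = 8.33 × 10^-8 N
120 × 1.21 × 10^44 / 8.33 × 10^-8 = 1.75 × 10^53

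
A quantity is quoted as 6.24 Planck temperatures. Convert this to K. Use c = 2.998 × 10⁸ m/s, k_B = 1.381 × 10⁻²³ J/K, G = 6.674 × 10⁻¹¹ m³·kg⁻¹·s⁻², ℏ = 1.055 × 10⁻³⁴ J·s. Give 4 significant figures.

One Planck temperature: T_P = √(ℏc⁵/G) / k_B = 1.417 × 10³² K.
6.24 × 1.417 × 10³² K = 8.841 × 10³² K

8.841 × 10³² K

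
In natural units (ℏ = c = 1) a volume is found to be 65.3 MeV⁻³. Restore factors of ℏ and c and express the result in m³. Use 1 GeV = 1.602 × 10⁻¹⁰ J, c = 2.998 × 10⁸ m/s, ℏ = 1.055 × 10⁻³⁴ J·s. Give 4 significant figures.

Volume is [L]³ = [E]⁻³·(ℏc)³.
1 GeV⁻³ → (ℏc)³ × (1 GeV in J)⁻³ = 7.696 × 10⁻⁴⁸ m³.
Convert the energy scale: 65.3 MeV⁻³ = 6.53 × 10¹⁰ GeV⁻³.
Result: 6.53 × 10¹⁰ × 7.696 × 10⁻⁴⁸ = 5.025 × 10⁻³⁷ m³.

5.025 × 10⁻³⁷ m³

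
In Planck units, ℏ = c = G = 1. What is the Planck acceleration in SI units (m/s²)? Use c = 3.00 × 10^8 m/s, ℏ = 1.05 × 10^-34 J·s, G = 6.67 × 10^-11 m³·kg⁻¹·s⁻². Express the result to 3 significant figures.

5.59 × 10^51 m/s²

The unique combination of the constants set to 1 with dimensions of acceleration is a_P = √(c⁷/(ℏG)).
  = √(3.12 × 10^103)
  = 5.59 × 10^51 m/s²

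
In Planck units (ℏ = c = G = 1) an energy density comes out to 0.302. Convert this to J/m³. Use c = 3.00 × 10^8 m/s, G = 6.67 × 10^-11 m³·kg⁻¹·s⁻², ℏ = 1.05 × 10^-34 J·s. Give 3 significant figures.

One Planck energy density: u_P = c⁷/(ℏG²) = 4.68 × 10^113 J/m³.
0.302 × 4.68 × 10^113 J/m³ = 1.41 × 10^113 J/m³

1.41 × 10^113 J/m³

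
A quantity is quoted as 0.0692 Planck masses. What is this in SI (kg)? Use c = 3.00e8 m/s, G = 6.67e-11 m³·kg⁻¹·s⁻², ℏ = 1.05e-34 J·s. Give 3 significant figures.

One Planck mass: m_P = √(ℏc/G) = 2.17e-8 kg.
0.0692 × 2.17e-8 kg = 1.50e-9 kg

1.50e-9 kg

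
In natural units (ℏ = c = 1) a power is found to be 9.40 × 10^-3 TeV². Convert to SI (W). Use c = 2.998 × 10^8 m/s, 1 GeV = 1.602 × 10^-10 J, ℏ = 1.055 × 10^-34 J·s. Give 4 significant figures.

Power is [E]/[T] = [E]²/ℏ.
1 GeV² → 1/ℏ × (1 GeV in J)² = 2.433 × 10^14 W.
Convert the energy scale: 9.40 × 10^-3 TeV² = 9.40 × 10^3 GeV².
Result: 9.40 × 10^3 × 2.433 × 10^14 = 2.287 × 10^18 W.

2.287 × 10^18 W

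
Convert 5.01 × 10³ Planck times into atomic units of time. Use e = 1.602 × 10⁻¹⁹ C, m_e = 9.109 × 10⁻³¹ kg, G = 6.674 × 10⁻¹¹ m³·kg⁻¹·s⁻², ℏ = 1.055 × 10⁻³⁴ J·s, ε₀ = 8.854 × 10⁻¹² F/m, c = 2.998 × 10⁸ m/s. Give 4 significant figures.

Planck time: t_P = √(ℏG/c⁵) = 5.392 × 10⁻⁴⁴ s
atomic unit of time: τ_au = (4πε₀)²ℏ³/(m_e e⁴) = 2.423 × 10⁻¹⁷ s
5.01 × 10³ × 5.392 × 10⁻⁴⁴ / 2.423 × 10⁻¹⁷ = 1.115 × 10⁻²³

1.115 × 10⁻²³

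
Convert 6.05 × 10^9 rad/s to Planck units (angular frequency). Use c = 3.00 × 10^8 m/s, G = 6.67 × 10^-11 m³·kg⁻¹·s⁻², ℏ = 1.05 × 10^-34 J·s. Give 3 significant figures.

3.25 × 10^-34

Planck angular frequency: ω_P = √(c⁵/(ℏG)) = 1.86 × 10^43 rad/s.
6.05 × 10^9 / 1.86 × 10^43 = 3.25 × 10^-34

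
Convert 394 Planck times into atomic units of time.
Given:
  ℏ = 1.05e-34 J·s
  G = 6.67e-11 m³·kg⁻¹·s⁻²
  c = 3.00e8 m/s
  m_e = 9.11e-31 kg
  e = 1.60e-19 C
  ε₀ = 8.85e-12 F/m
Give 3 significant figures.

8.82e-25

Planck time: t_P = √(ℏG/c⁵) = 5.37e-44 s
atomic unit of time: τ_au = (4πε₀)²ℏ³/(m_e e⁴) = 2.40e-17 s
394 × 5.37e-44 / 2.40e-17 = 8.82e-25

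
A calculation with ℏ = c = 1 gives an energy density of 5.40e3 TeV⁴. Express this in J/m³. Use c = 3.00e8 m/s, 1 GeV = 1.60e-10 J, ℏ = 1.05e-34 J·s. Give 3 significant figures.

[E]/[L]³ = [E]⁴/(ℏc)³; restore (ℏc)⁻³.
1 GeV⁴ → 1/(ℏc)³ × (1 GeV in J)⁴ = 2.10e37 J/m³.
Convert the energy scale: 5.40e3 TeV⁴ = 5.40e15 GeV⁴.
Result: 5.40e15 × 2.10e37 = 1.13e53 J/m³.

1.13e53 J/m³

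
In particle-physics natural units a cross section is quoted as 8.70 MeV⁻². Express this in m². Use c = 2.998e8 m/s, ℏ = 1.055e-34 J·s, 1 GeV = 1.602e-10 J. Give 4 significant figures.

3.391e-25 m²

Area is [L]² = [E]⁻²·(ℏc)²; restore (ℏc)².
1 GeV⁻² → (ℏc)² × (1 GeV in J)⁻² = 3.898e-32 m².
Convert the energy scale: 8.70 MeV⁻² = 8.70e6 GeV⁻².
Result: 8.70e6 × 3.898e-32 = 3.391e-25 m².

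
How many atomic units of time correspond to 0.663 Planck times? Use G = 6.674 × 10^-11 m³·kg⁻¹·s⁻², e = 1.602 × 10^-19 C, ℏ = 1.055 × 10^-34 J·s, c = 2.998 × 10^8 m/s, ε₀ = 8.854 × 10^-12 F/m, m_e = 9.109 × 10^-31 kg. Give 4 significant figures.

Planck time: t_P = √(ℏG/c⁵) = 5.392 × 10^-44 s
atomic unit of time: τ_au = (4πε₀)²ℏ³/(m_e e⁴) = 2.423 × 10^-17 s
0.663 × 5.392 × 10^-44 / 2.423 × 10^-17 = 1.475 × 10^-27

1.475 × 10^-27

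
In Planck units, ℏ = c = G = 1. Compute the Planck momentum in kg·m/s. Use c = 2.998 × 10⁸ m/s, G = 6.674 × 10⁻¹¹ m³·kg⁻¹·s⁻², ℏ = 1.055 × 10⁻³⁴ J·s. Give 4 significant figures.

Dimensional analysis gives p_P = √(ℏc³/G).
  = √(42.60)
  = 6.527 kg·m/s

6.527 kg·m/s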